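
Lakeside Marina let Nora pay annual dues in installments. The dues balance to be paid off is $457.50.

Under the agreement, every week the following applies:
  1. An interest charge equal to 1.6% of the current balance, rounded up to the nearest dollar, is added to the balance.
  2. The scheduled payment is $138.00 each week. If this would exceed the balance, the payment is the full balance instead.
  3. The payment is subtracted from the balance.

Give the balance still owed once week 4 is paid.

Week 1: opening $457.50; interest $8.00 → $465.50; payment $138.00; balance $327.50
Week 2: opening $327.50; interest $6.00 → $333.50; payment $138.00; balance $195.50
Week 3: opening $195.50; interest $4.00 → $199.50; payment $138.00; balance $61.50
Week 4: opening $61.50; interest $1.00 → $62.50; payment $62.50; balance $0.00

$0.00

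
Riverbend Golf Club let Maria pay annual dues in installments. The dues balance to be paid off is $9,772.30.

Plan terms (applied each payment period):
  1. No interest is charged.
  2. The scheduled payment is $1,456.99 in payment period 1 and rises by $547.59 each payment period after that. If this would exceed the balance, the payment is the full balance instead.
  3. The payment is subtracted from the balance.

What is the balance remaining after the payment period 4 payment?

Payment period 1: $9,772.30 − $1,456.99 → $8,315.31
Payment period 2: $8,315.31 − $2,004.58 → $6,310.73
Payment period 3: $6,310.73 − $2,552.17 → $3,758.56
Payment period 4: $3,758.56 − $3,099.76 → $658.80

$658.80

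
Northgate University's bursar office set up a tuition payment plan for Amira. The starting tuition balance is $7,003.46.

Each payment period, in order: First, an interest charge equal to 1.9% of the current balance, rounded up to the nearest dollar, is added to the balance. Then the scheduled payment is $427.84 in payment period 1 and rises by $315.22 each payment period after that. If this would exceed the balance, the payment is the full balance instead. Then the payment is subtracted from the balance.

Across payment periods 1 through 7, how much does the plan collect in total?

Payment period 1: opening $7,003.46; interest $134.00 → $7,137.46; payment $427.84; balance $6,709.62
Payment period 2: opening $6,709.62; interest $128.00 → $6,837.62; payment $743.06; balance $6,094.56
Payment period 3: opening $6,094.56; interest $116.00 → $6,210.56; payment $1,058.28; balance $5,152.28
Payment period 4: opening $5,152.28; interest $98.00 → $5,250.28; payment $1,373.50; balance $3,876.78
Payment period 5: opening $3,876.78; interest $74.00 → $3,950.78; payment $1,688.72; balance $2,262.06
Payment period 6: opening $2,262.06; interest $43.00 → $2,305.06; payment $2,003.94; balance $301.12
Payment period 7: opening $301.12; interest $6.00 → $307.12; payment $307.12; balance $0.00
Total paid: $7,602.46

$7,602.46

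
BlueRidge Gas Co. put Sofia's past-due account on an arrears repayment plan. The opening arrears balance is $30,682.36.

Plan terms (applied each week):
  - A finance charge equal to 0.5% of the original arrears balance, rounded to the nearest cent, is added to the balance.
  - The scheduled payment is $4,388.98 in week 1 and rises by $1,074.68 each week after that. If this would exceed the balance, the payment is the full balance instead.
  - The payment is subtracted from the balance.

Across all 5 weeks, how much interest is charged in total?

Week 1: opening $30,682.36; interest $153.41 → $30,835.77; payment $4,388.98; balance $26,446.79
Week 2: opening $26,446.79; interest $153.41 → $26,600.20; payment $5,463.66; balance $21,136.54
Week 3: opening $21,136.54; interest $153.41 → $21,289.95; payment $6,538.34; balance $14,751.61
Week 4: opening $14,751.61; interest $153.41 → $14,905.02; payment $7,613.02; balance $7,292.00
Week 5: opening $7,292.00; interest $153.41 → $7,445.41; payment $7,445.41; balance $0.00
Total interest: $153.41 + $153.41 + $153.41 + $153.41 + $153.41 = $767.05

$767.05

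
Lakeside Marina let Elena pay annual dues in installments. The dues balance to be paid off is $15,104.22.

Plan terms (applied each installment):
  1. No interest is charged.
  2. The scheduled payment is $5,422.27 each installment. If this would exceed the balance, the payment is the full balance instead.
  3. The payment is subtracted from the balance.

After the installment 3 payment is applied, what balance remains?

$0.00

# | Opening | Payment | End bal
1 | $15,104.22 | $5,422.27 | $9,681.95
2 | $9,681.95 | $5,422.27 | $4,259.68
3 | $4,259.68 | $4,259.68 | $0.00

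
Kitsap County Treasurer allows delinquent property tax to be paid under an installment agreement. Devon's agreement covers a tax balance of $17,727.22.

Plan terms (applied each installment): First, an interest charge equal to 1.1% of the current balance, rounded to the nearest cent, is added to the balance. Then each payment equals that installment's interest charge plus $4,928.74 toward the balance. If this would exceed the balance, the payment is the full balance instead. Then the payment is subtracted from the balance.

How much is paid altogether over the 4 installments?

Installment 1: opening $17,727.22; interest $195.00 → $17,922.22; payment $5,123.74; balance $12,798.48
Installment 2: opening $12,798.48; interest $140.78 → $12,939.26; payment $5,069.52; balance $7,869.74
Installment 3: opening $7,869.74; interest $86.57 → $7,956.31; payment $5,015.31; balance $2,941.00
Installment 4: opening $2,941.00; interest $32.35 → $2,973.35; payment $2,973.35; balance $0.00
Total paid: $18,181.92

$18,181.92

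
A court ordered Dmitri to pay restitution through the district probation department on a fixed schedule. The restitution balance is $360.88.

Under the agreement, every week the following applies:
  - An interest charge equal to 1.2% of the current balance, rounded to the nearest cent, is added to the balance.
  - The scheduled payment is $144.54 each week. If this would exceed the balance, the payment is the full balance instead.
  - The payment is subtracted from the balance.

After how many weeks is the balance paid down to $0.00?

Week 1: opening $360.88; interest $4.33 → $365.21; payment $144.54; balance $220.67
Week 2: opening $220.67; interest $2.65 → $223.32; payment $144.54; balance $78.78
Week 3: opening $78.78; interest $0.95 → $79.73; payment $79.73; balance $0.00
Balance reaches $0.00 in week 3.

3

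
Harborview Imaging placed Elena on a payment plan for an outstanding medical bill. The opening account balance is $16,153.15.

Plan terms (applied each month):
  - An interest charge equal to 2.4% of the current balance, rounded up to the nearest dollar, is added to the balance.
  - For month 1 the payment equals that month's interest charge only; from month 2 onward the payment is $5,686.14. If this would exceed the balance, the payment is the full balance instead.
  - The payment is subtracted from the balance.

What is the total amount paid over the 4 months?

$17,321.15

Month 1: opening $16,153.15; interest $388.00 → $16,541.15; payment $388.00; balance $16,153.15
Month 2: opening $16,153.15; interest $388.00 → $16,541.15; payment $5,686.14; balance $10,855.01
Month 3: opening $10,855.01; interest $261.00 → $11,116.01; payment $5,686.14; balance $5,429.87
Month 4: opening $5,429.87; interest $131.00 → $5,560.87; payment $5,560.87; balance $0.00
Total paid: $17,321.15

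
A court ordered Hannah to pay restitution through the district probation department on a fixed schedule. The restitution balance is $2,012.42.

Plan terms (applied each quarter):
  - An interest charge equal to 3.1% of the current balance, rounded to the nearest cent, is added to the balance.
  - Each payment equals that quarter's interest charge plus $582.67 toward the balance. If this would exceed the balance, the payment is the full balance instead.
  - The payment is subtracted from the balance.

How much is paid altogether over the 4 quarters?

$2,153.59

Quarter 1: opening $2,012.42; interest $62.39 → $2,074.81; payment $645.06; balance $1,429.75
Quarter 2: opening $1,429.75; interest $44.32 → $1,474.07; payment $626.99; balance $847.08
Quarter 3: opening $847.08; interest $26.26 → $873.34; payment $608.93; balance $264.41
Quarter 4: opening $264.41; interest $8.20 → $272.61; payment $272.61; balance $0.00
Total paid: $2,153.59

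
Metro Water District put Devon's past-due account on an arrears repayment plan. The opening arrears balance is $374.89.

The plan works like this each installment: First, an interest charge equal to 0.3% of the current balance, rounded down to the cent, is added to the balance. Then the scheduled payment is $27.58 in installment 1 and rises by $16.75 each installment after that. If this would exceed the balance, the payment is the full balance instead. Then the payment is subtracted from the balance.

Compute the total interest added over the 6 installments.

Installment 1: opening $374.89; interest $1.12 → $376.01; payment $27.58; balance $348.43
Installment 2: opening $348.43; interest $1.04 → $349.47; payment $44.33; balance $305.14
Installment 3: opening $305.14; interest $0.91 → $306.05; payment $61.08; balance $244.97
Installment 4: opening $244.97; interest $0.73 → $245.70; payment $77.83; balance $167.87
Installment 5: opening $167.87; interest $0.50 → $168.37; payment $94.58; balance $73.79
Installment 6: opening $73.79; interest $0.22 → $74.01; payment $74.01; balance $0.00
Total interest: $1.12 + $1.04 + $0.91 + $0.73 + $0.50 + $0.22 = $4.52

$4.52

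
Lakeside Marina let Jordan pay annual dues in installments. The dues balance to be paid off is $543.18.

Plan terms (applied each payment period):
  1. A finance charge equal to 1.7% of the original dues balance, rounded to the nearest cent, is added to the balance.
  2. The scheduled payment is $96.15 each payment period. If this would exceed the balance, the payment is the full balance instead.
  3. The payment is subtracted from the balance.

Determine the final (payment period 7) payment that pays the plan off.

$30.89

# | Opening | Interest | Payment | End bal
1 | $543.18 | $9.23 | $96.15 | $456.26
2 | $456.26 | $9.23 | $96.15 | $369.34
3 | $369.34 | $9.23 | $96.15 | $282.42
4 | $282.42 | $9.23 | $96.15 | $195.50
5 | $195.50 | $9.23 | $96.15 | $108.58
6 | $108.58 | $9.23 | $96.15 | $21.66
7 | $21.66 | $9.23 | $30.89 | $0.00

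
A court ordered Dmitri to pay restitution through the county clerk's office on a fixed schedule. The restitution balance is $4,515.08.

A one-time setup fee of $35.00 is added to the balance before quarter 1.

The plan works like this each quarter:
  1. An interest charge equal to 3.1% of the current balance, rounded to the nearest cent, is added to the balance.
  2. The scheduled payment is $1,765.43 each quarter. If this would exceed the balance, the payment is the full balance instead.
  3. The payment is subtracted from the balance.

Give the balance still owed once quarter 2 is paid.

# | Opening | Interest | Payment | End bal
1 | $4,550.08 | $141.05 | $1,765.43 | $2,925.70
2 | $2,925.70 | $90.70 | $1,765.43 | $1,250.97

$1,250.97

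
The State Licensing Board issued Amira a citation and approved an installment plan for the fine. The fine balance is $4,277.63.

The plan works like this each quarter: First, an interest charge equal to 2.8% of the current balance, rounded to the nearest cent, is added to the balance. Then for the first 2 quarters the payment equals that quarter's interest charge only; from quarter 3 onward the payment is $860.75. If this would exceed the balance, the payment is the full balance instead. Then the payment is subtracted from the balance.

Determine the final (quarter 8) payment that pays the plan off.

Quarter 1: opening $4,277.63; interest $119.77 → $4,397.40; payment $119.77; balance $4,277.63
Quarter 2: opening $4,277.63; interest $119.77 → $4,397.40; payment $119.77; balance $4,277.63
Quarter 3: opening $4,277.63; interest $119.77 → $4,397.40; payment $860.75; balance $3,536.65
Quarter 4: opening $3,536.65; interest $99.03 → $3,635.68; payment $860.75; balance $2,774.93
Quarter 5: opening $2,774.93; interest $77.70 → $2,852.63; payment $860.75; balance $1,991.88
Quarter 6: opening $1,991.88; interest $55.77 → $2,047.65; payment $860.75; balance $1,186.90
Quarter 7: opening $1,186.90; interest $33.23 → $1,220.13; payment $860.75; balance $359.38
Quarter 8: opening $359.38; interest $10.06 → $369.44; payment $369.44; balance $0.00

$369.44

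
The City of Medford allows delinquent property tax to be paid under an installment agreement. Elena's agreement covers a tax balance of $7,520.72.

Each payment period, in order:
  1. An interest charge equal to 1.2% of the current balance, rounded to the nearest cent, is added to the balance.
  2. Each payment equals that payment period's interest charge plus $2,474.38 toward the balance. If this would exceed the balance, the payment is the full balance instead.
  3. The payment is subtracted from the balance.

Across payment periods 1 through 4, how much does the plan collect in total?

$7,703.56

# | Opening | Interest | Payment | End bal
1 | $7,520.72 | $90.25 | $2,564.63 | $5,046.34
2 | $5,046.34 | $60.56 | $2,534.94 | $2,571.96
3 | $2,571.96 | $30.86 | $2,505.24 | $97.58
4 | $97.58 | $1.17 | $98.75 | $0.00
Total paid: $7,703.56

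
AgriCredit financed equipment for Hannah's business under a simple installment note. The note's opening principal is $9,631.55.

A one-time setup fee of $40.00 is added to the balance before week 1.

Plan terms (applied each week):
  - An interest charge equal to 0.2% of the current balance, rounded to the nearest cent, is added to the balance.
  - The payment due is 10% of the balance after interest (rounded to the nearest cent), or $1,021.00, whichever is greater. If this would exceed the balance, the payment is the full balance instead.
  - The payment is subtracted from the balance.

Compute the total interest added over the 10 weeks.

$102.80

# | Opening | Interest | Payment | End bal
1 | $9,671.55 | $19.34 | $1,021.00 | $8,669.89
2 | $8,669.89 | $17.34 | $1,021.00 | $7,666.23
3 | $7,666.23 | $15.33 | $1,021.00 | $6,660.56
4 | $6,660.56 | $13.32 | $1,021.00 | $5,652.88
5 | $5,652.88 | $11.31 | $1,021.00 | $4,643.19
6 | $4,643.19 | $9.29 | $1,021.00 | $3,631.48
7 | $3,631.48 | $7.26 | $1,021.00 | $2,617.74
8 | $2,617.74 | $5.24 | $1,021.00 | $1,601.98
9 | $1,601.98 | $3.20 | $1,021.00 | $584.18
10 | $584.18 | $1.17 | $585.35 | $0.00
Total interest: $19.34 + $17.34 + $15.33 + $13.32 + $11.31 + $9.29 + $7.26 + $5.24 + $3.20 + $1.17 = $102.80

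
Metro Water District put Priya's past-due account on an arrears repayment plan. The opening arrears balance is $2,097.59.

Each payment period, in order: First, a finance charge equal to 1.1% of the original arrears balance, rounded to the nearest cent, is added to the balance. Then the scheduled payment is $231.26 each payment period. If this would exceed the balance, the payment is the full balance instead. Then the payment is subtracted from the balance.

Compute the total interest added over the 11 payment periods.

$253.77

Payment period 1: $2,097.59 +$23.07 interest = $2,120.66; pay $231.26 → $1,889.40
Payment period 2: $1,889.40 +$23.07 interest = $1,912.47; pay $231.26 → $1,681.21
Payment period 3: $1,681.21 +$23.07 interest = $1,704.28; pay $231.26 → $1,473.02
Payment period 4: $1,473.02 +$23.07 interest = $1,496.09; pay $231.26 → $1,264.83
Payment period 5: $1,264.83 +$23.07 interest = $1,287.90; pay $231.26 → $1,056.64
Payment period 6: $1,056.64 +$23.07 interest = $1,079.71; pay $231.26 → $848.45
Payment period 7: $848.45 +$23.07 interest = $871.52; pay $231.26 → $640.26
Payment period 8: $640.26 +$23.07 interest = $663.33; pay $231.26 → $432.07
Payment period 9: $432.07 +$23.07 interest = $455.14; pay $231.26 → $223.88
Payment period 10: $223.88 +$23.07 interest = $246.95; pay $231.26 → $15.69
Payment period 11: $15.69 +$23.07 interest = $38.76; pay $38.76 → $0.00
Total interest: $23.07 + $23.07 + $23.07 + $23.07 + $23.07 + $23.07 + $23.07 + $23.07 + $23.07 + $23.07 + $23.07 = $253.77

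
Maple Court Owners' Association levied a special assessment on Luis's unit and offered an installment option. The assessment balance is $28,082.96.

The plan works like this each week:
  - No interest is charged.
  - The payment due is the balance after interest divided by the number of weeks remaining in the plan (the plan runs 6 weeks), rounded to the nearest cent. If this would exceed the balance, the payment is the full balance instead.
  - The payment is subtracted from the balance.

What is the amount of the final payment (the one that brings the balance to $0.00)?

# | Opening | Payment | End bal
1 | $28,082.96 | $4,680.49 | $23,402.47
2 | $23,402.47 | $4,680.49 | $18,721.98
3 | $18,721.98 | $4,680.50 | $14,041.48
4 | $14,041.48 | $4,680.49 | $9,360.99
5 | $9,360.99 | $4,680.50 | $4,680.49
6 | $4,680.49 | $4,680.49 | $0.00

$4,680.49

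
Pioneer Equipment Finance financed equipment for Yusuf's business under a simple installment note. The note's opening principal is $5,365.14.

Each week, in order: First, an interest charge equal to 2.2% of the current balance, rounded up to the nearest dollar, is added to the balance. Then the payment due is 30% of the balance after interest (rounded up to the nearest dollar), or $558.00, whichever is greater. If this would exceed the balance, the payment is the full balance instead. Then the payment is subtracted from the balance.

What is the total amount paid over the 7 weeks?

$5,733.14

Week 1: opening $5,365.14; interest $119.00 → $5,484.14; payment $1,646.00; balance $3,838.14
Week 2: opening $3,838.14; interest $85.00 → $3,923.14; payment $1,177.00; balance $2,746.14
Week 3: opening $2,746.14; interest $61.00 → $2,807.14; payment $843.00; balance $1,964.14
Week 4: opening $1,964.14; interest $44.00 → $2,008.14; payment $603.00; balance $1,405.14
Week 5: opening $1,405.14; interest $31.00 → $1,436.14; payment $558.00; balance $878.14
Week 6: opening $878.14; interest $20.00 → $898.14; payment $558.00; balance $340.14
Week 7: opening $340.14; interest $8.00 → $348.14; payment $348.14; balance $0.00
Total paid: $5,733.14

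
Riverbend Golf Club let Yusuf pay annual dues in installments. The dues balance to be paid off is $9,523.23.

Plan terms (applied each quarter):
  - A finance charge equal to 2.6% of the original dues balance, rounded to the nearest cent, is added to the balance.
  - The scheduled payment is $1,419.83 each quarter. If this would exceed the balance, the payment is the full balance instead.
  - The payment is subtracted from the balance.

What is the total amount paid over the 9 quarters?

$11,751.63

Quarter 1: $9,523.23 +$247.60 interest = $9,770.83; pay $1,419.83 → $8,351.00
Quarter 2: $8,351.00 +$247.60 interest = $8,598.60; pay $1,419.83 → $7,178.77
Quarter 3: $7,178.77 +$247.60 interest = $7,426.37; pay $1,419.83 → $6,006.54
Quarter 4: $6,006.54 +$247.60 interest = $6,254.14; pay $1,419.83 → $4,834.31
Quarter 5: $4,834.31 +$247.60 interest = $5,081.91; pay $1,419.83 → $3,662.08
Quarter 6: $3,662.08 +$247.60 interest = $3,909.68; pay $1,419.83 → $2,489.85
Quarter 7: $2,489.85 +$247.60 interest = $2,737.45; pay $1,419.83 → $1,317.62
Quarter 8: $1,317.62 +$247.60 interest = $1,565.22; pay $1,419.83 → $145.39
Quarter 9: $145.39 +$247.60 interest = $392.99; pay $392.99 → $0.00
Total paid: $11,751.63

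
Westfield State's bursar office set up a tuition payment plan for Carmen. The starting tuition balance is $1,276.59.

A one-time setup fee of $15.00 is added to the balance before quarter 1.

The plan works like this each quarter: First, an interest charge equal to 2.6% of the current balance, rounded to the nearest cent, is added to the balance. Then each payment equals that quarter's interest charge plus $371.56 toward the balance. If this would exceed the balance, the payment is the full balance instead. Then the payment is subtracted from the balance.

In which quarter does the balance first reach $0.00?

4

# | Opening | Interest | Payment | End bal
1 | $1,291.59 | $33.58 | $405.14 | $920.03
2 | $920.03 | $23.92 | $395.48 | $548.47
3 | $548.47 | $14.26 | $385.82 | $176.91
4 | $176.91 | $4.60 | $181.51 | $0.00
Balance reaches $0.00 in quarter 4.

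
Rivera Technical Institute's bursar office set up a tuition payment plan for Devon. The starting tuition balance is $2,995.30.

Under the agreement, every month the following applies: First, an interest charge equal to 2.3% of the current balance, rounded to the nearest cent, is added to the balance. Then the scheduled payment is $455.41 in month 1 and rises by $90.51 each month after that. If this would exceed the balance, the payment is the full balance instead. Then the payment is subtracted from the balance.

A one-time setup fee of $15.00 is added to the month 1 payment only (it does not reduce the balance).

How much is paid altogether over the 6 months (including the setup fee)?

Month 1: $2,995.30 +$68.89 interest = $3,064.19; pay $455.41 (+ $15.00 fee) → $2,608.78
Month 2: $2,608.78 +$60.00 interest = $2,668.78; pay $545.92 → $2,122.86
Month 3: $2,122.86 +$48.83 interest = $2,171.69; pay $636.43 → $1,535.26
Month 4: $1,535.26 +$35.31 interest = $1,570.57; pay $726.94 → $843.63
Month 5: $843.63 +$19.40 interest = $863.03; pay $817.45 → $45.58
Month 6: $45.58 +$1.05 interest = $46.63; pay $46.63 → $0.00
Total paid: $3,243.78

$3,243.78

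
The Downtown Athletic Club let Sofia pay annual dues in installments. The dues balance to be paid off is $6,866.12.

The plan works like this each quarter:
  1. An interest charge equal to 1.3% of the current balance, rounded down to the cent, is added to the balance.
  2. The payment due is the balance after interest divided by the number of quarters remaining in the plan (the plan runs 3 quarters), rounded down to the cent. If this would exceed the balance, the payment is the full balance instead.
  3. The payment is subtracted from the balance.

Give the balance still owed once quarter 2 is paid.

$2,348.60

Quarter 1: opening $6,866.12; interest $89.25 → $6,955.37; payment $2,318.45; balance $4,636.92
Quarter 2: opening $4,636.92; interest $60.27 → $4,697.19; payment $2,348.59; balance $2,348.60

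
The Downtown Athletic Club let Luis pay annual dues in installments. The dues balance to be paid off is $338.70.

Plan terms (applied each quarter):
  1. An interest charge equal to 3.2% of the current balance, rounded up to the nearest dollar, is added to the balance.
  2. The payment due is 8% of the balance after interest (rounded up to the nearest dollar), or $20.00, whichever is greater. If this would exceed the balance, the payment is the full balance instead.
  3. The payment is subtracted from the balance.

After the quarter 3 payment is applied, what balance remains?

Quarter 1: $338.70 +$11.00 interest = $349.70; pay $28.00 → $321.70
Quarter 2: $321.70 +$11.00 interest = $332.70; pay $27.00 → $305.70
Quarter 3: $305.70 +$10.00 interest = $315.70; pay $26.00 → $289.70

$289.70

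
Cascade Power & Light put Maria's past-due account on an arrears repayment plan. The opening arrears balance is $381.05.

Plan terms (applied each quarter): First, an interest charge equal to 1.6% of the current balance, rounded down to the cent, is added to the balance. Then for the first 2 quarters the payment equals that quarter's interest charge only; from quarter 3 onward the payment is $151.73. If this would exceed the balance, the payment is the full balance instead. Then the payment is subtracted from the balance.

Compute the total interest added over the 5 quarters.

$23.42

Quarter 1: opening $381.05; interest $6.09 → $387.14; payment $6.09; balance $381.05
Quarter 2: opening $381.05; interest $6.09 → $387.14; payment $6.09; balance $381.05
Quarter 3: opening $381.05; interest $6.09 → $387.14; payment $151.73; balance $235.41
Quarter 4: opening $235.41; interest $3.76 → $239.17; payment $151.73; balance $87.44
Quarter 5: opening $87.44; interest $1.39 → $88.83; payment $88.83; balance $0.00
Total interest: $6.09 + $6.09 + $6.09 + $3.76 + $1.39 = $23.42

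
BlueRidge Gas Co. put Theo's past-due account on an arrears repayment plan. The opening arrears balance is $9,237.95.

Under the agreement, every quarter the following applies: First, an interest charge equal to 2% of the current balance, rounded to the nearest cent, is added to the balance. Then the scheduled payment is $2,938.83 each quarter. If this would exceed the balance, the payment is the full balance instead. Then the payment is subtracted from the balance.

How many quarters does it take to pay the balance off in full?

Quarter 1: opening $9,237.95; interest $184.76 → $9,422.71; payment $2,938.83; balance $6,483.88
Quarter 2: opening $6,483.88; interest $129.68 → $6,613.56; payment $2,938.83; balance $3,674.73
Quarter 3: opening $3,674.73; interest $73.49 → $3,748.22; payment $2,938.83; balance $809.39
Quarter 4: opening $809.39; interest $16.19 → $825.58; payment $825.58; balance $0.00
Balance reaches $0.00 in quarter 4.

4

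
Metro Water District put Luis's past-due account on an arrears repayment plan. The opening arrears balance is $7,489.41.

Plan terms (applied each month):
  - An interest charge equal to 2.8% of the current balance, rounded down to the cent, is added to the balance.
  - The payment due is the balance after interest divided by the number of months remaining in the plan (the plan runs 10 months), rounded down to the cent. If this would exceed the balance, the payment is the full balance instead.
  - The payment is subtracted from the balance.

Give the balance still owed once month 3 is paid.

$5,695.41

Month 1: opening $7,489.41; interest $209.70 → $7,699.11; payment $769.91; balance $6,929.20
Month 2: opening $6,929.20; interest $194.01 → $7,123.21; payment $791.46; balance $6,331.75
Month 3: opening $6,331.75; interest $177.28 → $6,509.03; payment $813.62; balance $5,695.41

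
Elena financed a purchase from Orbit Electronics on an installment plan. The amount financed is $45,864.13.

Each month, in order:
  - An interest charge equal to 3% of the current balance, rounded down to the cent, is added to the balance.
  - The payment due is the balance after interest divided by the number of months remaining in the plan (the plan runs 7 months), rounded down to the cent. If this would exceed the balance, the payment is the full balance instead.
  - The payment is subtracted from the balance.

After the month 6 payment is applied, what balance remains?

Month 1: opening $45,864.13; interest $1,375.92 → $47,240.05; payment $6,748.57; balance $40,491.48
Month 2: opening $40,491.48; interest $1,214.74 → $41,706.22; payment $6,951.03; balance $34,755.19
Month 3: opening $34,755.19; interest $1,042.65 → $35,797.84; payment $7,159.56; balance $28,638.28
Month 4: opening $28,638.28; interest $859.14 → $29,497.42; payment $7,374.35; balance $22,123.07
Month 5: opening $22,123.07; interest $663.69 → $22,786.76; payment $7,595.58; balance $15,191.18
Month 6: opening $15,191.18; interest $455.73 → $15,646.91; payment $7,823.45; balance $7,823.46

$7,823.46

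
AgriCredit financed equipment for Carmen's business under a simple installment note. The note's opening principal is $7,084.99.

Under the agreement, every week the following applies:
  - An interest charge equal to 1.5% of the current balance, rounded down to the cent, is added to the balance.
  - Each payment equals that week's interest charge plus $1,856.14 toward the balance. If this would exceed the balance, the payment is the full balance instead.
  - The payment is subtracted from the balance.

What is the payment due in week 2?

$1,934.57

Week 1: $7,084.99 +$106.27 interest = $7,191.26; pay $1,962.41 → $5,228.85
Week 2: $5,228.85 +$78.43 interest = $5,307.28; pay $1,934.57 → $3,372.71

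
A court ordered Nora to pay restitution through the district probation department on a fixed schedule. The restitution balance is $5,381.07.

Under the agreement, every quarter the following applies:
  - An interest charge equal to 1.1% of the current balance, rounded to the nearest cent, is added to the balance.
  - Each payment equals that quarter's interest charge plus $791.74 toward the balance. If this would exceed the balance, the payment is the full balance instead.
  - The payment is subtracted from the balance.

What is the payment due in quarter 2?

$842.22

# | Opening | Interest | Payment | End bal
1 | $5,381.07 | $59.19 | $850.93 | $4,589.33
2 | $4,589.33 | $50.48 | $842.22 | $3,797.59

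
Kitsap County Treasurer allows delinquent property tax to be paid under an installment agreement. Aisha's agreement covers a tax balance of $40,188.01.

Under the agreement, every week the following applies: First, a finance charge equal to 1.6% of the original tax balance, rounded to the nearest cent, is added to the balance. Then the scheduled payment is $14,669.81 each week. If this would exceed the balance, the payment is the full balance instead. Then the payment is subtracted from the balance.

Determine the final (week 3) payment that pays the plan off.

Week 1: opening $40,188.01; interest $643.01 → $40,831.02; payment $14,669.81; balance $26,161.21
Week 2: opening $26,161.21; interest $643.01 → $26,804.22; payment $14,669.81; balance $12,134.41
Week 3: opening $12,134.41; interest $643.01 → $12,777.42; payment $12,777.42; balance $0.00

$12,777.42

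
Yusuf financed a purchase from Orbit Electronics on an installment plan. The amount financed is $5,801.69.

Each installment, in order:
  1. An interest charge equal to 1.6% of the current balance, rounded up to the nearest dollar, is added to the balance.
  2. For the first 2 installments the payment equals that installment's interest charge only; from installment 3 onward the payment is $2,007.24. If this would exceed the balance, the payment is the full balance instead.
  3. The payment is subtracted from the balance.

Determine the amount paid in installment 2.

$93.00

Installment 1: $5,801.69 +$93.00 interest = $5,894.69; pay $93.00 → $5,801.69
Installment 2: $5,801.69 +$93.00 interest = $5,894.69; pay $93.00 → $5,801.69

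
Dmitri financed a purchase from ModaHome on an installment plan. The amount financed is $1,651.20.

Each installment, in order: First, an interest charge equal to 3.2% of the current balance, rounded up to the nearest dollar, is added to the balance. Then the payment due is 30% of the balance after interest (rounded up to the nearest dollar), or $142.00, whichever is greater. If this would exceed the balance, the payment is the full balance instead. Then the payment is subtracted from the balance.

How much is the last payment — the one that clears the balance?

$58.20

# | Opening | Interest | Payment | End bal
1 | $1,651.20 | $53.00 | $512.00 | $1,192.20
2 | $1,192.20 | $39.00 | $370.00 | $861.20
3 | $861.20 | $28.00 | $267.00 | $622.20
4 | $622.20 | $20.00 | $193.00 | $449.20
5 | $449.20 | $15.00 | $142.00 | $322.20
6 | $322.20 | $11.00 | $142.00 | $191.20
7 | $191.20 | $7.00 | $142.00 | $56.20
8 | $56.20 | $2.00 | $58.20 | $0.00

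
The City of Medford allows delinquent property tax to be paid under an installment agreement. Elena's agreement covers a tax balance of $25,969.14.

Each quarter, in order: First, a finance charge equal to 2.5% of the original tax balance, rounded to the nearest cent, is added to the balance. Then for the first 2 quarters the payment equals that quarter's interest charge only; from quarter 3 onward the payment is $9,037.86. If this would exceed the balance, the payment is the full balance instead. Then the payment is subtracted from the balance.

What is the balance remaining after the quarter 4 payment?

$9,191.88

Quarter 1: opening $25,969.14; interest $649.23 → $26,618.37; payment $649.23; balance $25,969.14
Quarter 2: opening $25,969.14; interest $649.23 → $26,618.37; payment $649.23; balance $25,969.14
Quarter 3: opening $25,969.14; interest $649.23 → $26,618.37; payment $9,037.86; balance $17,580.51
Quarter 4: opening $17,580.51; interest $649.23 → $18,229.74; payment $9,037.86; balance $9,191.88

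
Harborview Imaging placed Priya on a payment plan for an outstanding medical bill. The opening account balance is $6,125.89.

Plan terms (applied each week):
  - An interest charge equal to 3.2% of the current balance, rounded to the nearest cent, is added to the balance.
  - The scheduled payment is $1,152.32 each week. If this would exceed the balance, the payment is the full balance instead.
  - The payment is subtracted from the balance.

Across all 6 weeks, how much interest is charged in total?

$697.10

Week 1: opening $6,125.89; interest $196.03 → $6,321.92; payment $1,152.32; balance $5,169.60
Week 2: opening $5,169.60; interest $165.43 → $5,335.03; payment $1,152.32; balance $4,182.71
Week 3: opening $4,182.71; interest $133.85 → $4,316.56; payment $1,152.32; balance $3,164.24
Week 4: opening $3,164.24; interest $101.26 → $3,265.50; payment $1,152.32; balance $2,113.18
Week 5: opening $2,113.18; interest $67.62 → $2,180.80; payment $1,152.32; balance $1,028.48
Week 6: opening $1,028.48; interest $32.91 → $1,061.39; payment $1,061.39; balance $0.00
Total interest: $196.03 + $165.43 + $133.85 + $101.26 + $67.62 + $32.91 = $697.10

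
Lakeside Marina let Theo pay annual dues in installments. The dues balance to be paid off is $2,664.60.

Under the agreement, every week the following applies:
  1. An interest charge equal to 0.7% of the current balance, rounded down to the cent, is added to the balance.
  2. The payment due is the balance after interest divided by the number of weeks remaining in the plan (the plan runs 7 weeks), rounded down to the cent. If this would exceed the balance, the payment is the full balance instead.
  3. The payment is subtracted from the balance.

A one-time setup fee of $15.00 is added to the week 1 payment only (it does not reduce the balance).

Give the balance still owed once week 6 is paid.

Week 1: $2,664.60 +$18.65 interest = $2,683.25; pay $383.32 (+ $15.00 fee) → $2,299.93
Week 2: $2,299.93 +$16.09 interest = $2,316.02; pay $386.00 → $1,930.02
Week 3: $1,930.02 +$13.51 interest = $1,943.53; pay $388.70 → $1,554.83
Week 4: $1,554.83 +$10.88 interest = $1,565.71; pay $391.42 → $1,174.29
Week 5: $1,174.29 +$8.22 interest = $1,182.51; pay $394.17 → $788.34
Week 6: $788.34 +$5.51 interest = $793.85; pay $396.92 → $396.93

$396.93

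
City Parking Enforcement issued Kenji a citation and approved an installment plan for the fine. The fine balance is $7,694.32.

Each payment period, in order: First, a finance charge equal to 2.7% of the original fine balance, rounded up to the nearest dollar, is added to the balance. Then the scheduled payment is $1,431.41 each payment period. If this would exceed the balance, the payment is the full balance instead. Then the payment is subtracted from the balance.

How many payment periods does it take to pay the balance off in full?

7

Payment period 1: $7,694.32 +$208.00 interest = $7,902.32; pay $1,431.41 → $6,470.91
Payment period 2: $6,470.91 +$208.00 interest = $6,678.91; pay $1,431.41 → $5,247.50
Payment period 3: $5,247.50 +$208.00 interest = $5,455.50; pay $1,431.41 → $4,024.09
Payment period 4: $4,024.09 +$208.00 interest = $4,232.09; pay $1,431.41 → $2,800.68
Payment period 5: $2,800.68 +$208.00 interest = $3,008.68; pay $1,431.41 → $1,577.27
Payment period 6: $1,577.27 +$208.00 interest = $1,785.27; pay $1,431.41 → $353.86
Payment period 7: $353.86 +$208.00 interest = $561.86; pay $561.86 → $0.00
Balance reaches $0.00 in payment period 7.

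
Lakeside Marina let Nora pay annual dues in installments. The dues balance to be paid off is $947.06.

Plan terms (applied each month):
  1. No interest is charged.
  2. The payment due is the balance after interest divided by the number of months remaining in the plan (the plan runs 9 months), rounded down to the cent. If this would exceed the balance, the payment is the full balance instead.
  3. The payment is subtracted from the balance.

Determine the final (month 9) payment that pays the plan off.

# | Opening | Payment | End bal
1 | $947.06 | $105.22 | $841.84
2 | $841.84 | $105.23 | $736.61
3 | $736.61 | $105.23 | $631.38
4 | $631.38 | $105.23 | $526.15
5 | $526.15 | $105.23 | $420.92
6 | $420.92 | $105.23 | $315.69
7 | $315.69 | $105.23 | $210.46
8 | $210.46 | $105.23 | $105.23
9 | $105.23 | $105.23 | $0.00

$105.23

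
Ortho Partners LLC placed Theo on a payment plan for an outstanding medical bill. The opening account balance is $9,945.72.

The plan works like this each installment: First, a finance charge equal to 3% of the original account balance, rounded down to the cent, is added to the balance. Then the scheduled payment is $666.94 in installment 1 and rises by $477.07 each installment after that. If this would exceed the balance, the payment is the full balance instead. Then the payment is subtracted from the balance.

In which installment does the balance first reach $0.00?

Installment 1: $9,945.72 +$298.37 interest = $10,244.09; pay $666.94 → $9,577.15
Installment 2: $9,577.15 +$298.37 interest = $9,875.52; pay $1,144.01 → $8,731.51
Installment 3: $8,731.51 +$298.37 interest = $9,029.88; pay $1,621.08 → $7,408.80
Installment 4: $7,408.80 +$298.37 interest = $7,707.17; pay $2,098.15 → $5,609.02
Installment 5: $5,609.02 +$298.37 interest = $5,907.39; pay $2,575.22 → $3,332.17
Installment 6: $3,332.17 +$298.37 interest = $3,630.54; pay $3,052.29 → $578.25
Installment 7: $578.25 +$298.37 interest = $876.62; pay $876.62 → $0.00
Balance reaches $0.00 in installment 7.

7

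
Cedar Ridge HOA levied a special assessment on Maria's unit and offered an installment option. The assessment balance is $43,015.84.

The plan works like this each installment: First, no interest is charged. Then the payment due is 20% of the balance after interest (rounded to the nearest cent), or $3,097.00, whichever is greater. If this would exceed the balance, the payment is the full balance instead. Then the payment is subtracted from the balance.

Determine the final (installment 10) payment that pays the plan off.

$1,707.43

# | Opening | Payment | End bal
1 | $43,015.84 | $8,603.17 | $34,412.67
2 | $34,412.67 | $6,882.53 | $27,530.14
3 | $27,530.14 | $5,506.03 | $22,024.11
4 | $22,024.11 | $4,404.82 | $17,619.29
5 | $17,619.29 | $3,523.86 | $14,095.43
6 | $14,095.43 | $3,097.00 | $10,998.43
7 | $10,998.43 | $3,097.00 | $7,901.43
8 | $7,901.43 | $3,097.00 | $4,804.43
9 | $4,804.43 | $3,097.00 | $1,707.43
10 | $1,707.43 | $1,707.43 | $0.00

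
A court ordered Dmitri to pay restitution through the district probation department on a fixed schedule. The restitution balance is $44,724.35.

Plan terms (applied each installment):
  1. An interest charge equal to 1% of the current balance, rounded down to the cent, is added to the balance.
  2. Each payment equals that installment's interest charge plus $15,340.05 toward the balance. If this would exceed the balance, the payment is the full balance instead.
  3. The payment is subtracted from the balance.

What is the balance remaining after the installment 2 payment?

$14,044.25

Installment 1: $44,724.35 +$447.24 interest = $45,171.59; pay $15,787.29 → $29,384.30
Installment 2: $29,384.30 +$293.84 interest = $29,678.14; pay $15,633.89 → $14,044.25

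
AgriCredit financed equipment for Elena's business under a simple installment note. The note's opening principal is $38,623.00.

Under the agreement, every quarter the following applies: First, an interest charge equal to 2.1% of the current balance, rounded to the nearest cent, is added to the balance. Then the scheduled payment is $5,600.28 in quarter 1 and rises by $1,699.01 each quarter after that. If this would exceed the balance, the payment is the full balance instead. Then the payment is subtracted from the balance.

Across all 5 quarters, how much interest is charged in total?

$2,667.79

Quarter 1: opening $38,623.00; interest $811.08 → $39,434.08; payment $5,600.28; balance $33,833.80
Quarter 2: opening $33,833.80; interest $710.51 → $34,544.31; payment $7,299.29; balance $27,245.02
Quarter 3: opening $27,245.02; interest $572.15 → $27,817.17; payment $8,998.30; balance $18,818.87
Quarter 4: opening $18,818.87; interest $395.20 → $19,214.07; payment $10,697.31; balance $8,516.76
Quarter 5: opening $8,516.76; interest $178.85 → $8,695.61; payment $8,695.61; balance $0.00
Total interest: $811.08 + $710.51 + $572.15 + $395.20 + $178.85 = $2,667.79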